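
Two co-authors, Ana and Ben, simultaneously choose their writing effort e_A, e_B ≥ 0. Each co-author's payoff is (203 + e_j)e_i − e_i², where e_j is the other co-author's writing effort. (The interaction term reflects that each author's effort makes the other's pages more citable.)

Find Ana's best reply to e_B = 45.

124

Ana's payoff is (203 + e_B)e_A − e_A².
∂π/∂e_A = 203 + e_B − 2e_A = 0, so e_A = 101.5 + 0.5e_B.
At e_B = 45: e_A = 101.5 + 0.5·45 = 124.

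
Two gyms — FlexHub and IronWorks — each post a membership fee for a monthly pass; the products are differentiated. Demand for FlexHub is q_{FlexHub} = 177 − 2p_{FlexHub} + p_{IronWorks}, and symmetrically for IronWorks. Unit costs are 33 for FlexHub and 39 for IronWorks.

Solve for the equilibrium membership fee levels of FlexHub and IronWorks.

81.8, 84.2

FlexHub's profit: π = (p_{FlexHub} − 33)(177 − 2p_{FlexHub} + p_{IronWorks}).
∂π/∂p_{FlexHub} = 243 − 4p_{FlexHub} + p_{IronWorks} = 0 ⇒ p_{FlexHub} = 60.75 + 0.25p_{IronWorks}.
Similarly p_{IronWorks} = 63.75 + 0.25p_{FlexHub}.
Solving the two reaction functions simultaneously: (1 − (0.25)(0.25))p_{FlexHub} = 60.75 + 0.25·63.75, so 0.9375p_{FlexHub} = 76.6875 and p_{FlexHub} = 81.8.
Then p_{IronWorks} = 63.75 + 0.25·81.8 = 84.2.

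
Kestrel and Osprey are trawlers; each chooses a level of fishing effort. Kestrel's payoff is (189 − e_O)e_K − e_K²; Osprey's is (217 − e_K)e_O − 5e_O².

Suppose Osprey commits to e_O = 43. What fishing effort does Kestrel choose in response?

Expanding Kestrel's payoff: 189e_K − e_Oe_K − e_K².
∂π/∂e_K = 189 − e_O − 2e_K = 0, so e_K = 94.5 − 0.5e_O.
At e_O = 43: e_K = 94.5 − 0.5·43 = 73.

73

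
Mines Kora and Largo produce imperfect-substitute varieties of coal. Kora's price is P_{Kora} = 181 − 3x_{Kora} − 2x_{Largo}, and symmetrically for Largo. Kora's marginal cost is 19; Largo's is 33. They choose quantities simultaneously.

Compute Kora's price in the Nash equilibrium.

Mine Kora's profit: π = x_{Kora}(181 − 3x_{Kora} − 2x_{Largo}) − 19x_{Kora}.
∂π/∂x_{Kora} = 162 − 6x_{Kora} − 2x_{Largo} = 0 ⇒ x_{Kora} = 27 − (1/3)x_{Largo}.
Similarly x_{Largo} = 74/3 − (1/3)x_{Kora}.
Solving the two reaction functions simultaneously: (1 − (−1/3)(−1/3))x_{Kora} = 27 − (1/3)·(74/3), so (8/9)x_{Kora} = 169/9 and x_{Kora} = 21.125.
Then x_{Largo} = 74/3 − (1/3)·21.125 = 17.625.
P_{Kora} = 181 − 3·21.125 − 2·17.625 = 82.375.

82.375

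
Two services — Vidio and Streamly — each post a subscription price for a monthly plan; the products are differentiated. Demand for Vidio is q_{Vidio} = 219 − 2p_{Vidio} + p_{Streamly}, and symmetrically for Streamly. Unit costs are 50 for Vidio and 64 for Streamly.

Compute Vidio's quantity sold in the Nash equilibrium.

Vidio's profit: π = (p_{Vidio} − 50)(219 − 2p_{Vidio} + p_{Streamly}).
∂π/∂p_{Vidio} = 319 − 4p_{Vidio} + p_{Streamly} = 0 ⇒ p_{Vidio} = 79.75 + 0.25p_{Streamly}.
Similarly p_{Streamly} = 86.75 + 0.25p_{Vidio}.
Solving the two reaction functions simultaneously: (1 − (0.25)(0.25))p_{Vidio} = 79.75 + 0.25·86.75, so 0.9375p_{Vidio} = 101.4375 and p_{Vidio} = 108.2.
Then p_{Streamly} = 86.75 + 0.25·108.2 = 113.8.
q_{Vidio} = 219 − 2·108.2 + 113.8 = 116.4.

116.4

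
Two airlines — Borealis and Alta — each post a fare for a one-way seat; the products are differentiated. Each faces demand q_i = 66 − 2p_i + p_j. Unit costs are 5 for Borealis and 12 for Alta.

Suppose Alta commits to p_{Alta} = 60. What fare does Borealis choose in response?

Borealis's profit: π = (p_{Borealis} − 5)(66 − 2p_{Borealis} + p_{Alta}).
∂π/∂p_{Borealis} = 76 − 4p_{Borealis} + p_{Alta} = 0 ⇒ p_{Borealis} = 19 + 0.25p_{Alta}.
At p_{Alta} = 60: p_{Borealis} = 19 + 0.25·60 = 34.

34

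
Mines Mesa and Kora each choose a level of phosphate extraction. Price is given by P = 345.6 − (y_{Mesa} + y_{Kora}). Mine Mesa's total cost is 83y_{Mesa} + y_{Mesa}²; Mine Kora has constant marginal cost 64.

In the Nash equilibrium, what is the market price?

Mine Mesa's profit: π = y_{Mesa}(345.6 − (y_{Mesa} + y_{Kora})) − 83y_{Mesa} − y_{Mesa}².
∂π/∂y_{Mesa} = 262.6 − 4y_{Mesa} − y_{Kora} = 0, so y_{Mesa} = 65.65 − 0.25y_{Kora}.
For Kora: ∂π/∂y_{Kora} = 281.6 − 2y_{Kora} − y_{Mesa} = 0 ⇒ y_{Kora} = 140.8 − 0.5y_{Mesa}.
Solving the two reaction functions simultaneously: (1 − (−0.25)(−0.5))y_{Mesa} = 65.65 − 0.25·140.8, so 0.875y_{Mesa} = 30.45 and y_{Mesa} = 34.8.
Then y_{Kora} = 140.8 − 0.5·34.8 = 123.4.
Equilibrium price: P = 345.6 − 158.2 = 187.4.

187.4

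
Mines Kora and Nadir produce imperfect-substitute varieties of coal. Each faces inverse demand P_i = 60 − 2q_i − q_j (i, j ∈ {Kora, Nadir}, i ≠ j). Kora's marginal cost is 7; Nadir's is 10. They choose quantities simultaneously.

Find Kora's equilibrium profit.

233.28

Mine Kora's profit: π = q_{Kora}(60 − 2q_{Kora} − q_{Nadir}) − 7q_{Kora}.
∂π/∂q_{Kora} = 53 − 4q_{Kora} − q_{Nadir} = 0 ⇒ q_{Kora} = 13.25 − 0.25q_{Nadir}.
Similarly q_{Nadir} = 12.5 − 0.25q_{Kora}.
Substituting the second reaction function into the first: q_{Kora} = 13.25 − 0.25(12.5 − 0.25q_{Kora}), which gives 0.9375q_{Kora} = 10.125 ⇒ q_{Kora} = 10.8.
Then q_{Nadir} = 12.5 − 0.25·10.8 = 9.8.
P_{Kora} = 60 − 2·10.8 − 9.8 = 28.6.
Profit = (28.6 − 7)·10.8 = 233.28.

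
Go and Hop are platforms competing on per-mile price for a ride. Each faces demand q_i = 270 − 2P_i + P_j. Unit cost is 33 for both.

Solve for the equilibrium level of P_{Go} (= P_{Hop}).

Go's profit: π = (P_{Go} − 33)(270 − 2P_{Go} + P_{Hop}).
∂π/∂P_{Go} = 336 − 4P_{Go} + P_{Hop} = 0 ⇒ P_{Go} = 84 + 0.25P_{Hop}.
Setting P_{Go} = P_{Hop} in the reaction function: P_{Go} = 84 + 0.25P_{Go}, so P_{Go} = 84 / 0.75 = 112.

112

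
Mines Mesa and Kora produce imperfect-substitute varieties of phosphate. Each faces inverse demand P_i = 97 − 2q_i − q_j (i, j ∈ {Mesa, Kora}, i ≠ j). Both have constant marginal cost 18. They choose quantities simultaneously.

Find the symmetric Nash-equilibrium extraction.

15.8

Mine Mesa's profit: π = q_{Mesa}(97 − 2q_{Mesa} − q_{Kora}) − 18q_{Mesa}.
∂π/∂q_{Mesa} = 79 − 4q_{Mesa} − q_{Kora} = 0 ⇒ q_{Mesa} = 19.75 − 0.25q_{Kora}.
By symmetry q_{Kora} = q_{Mesa}; substituting into the reaction function, 1.25q_{Mesa} = 19.75 and q_{Mesa} = 15.8.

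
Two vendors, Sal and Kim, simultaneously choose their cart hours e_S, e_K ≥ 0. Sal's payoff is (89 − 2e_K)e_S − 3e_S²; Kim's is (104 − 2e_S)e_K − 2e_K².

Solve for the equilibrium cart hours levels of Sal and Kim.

Expanding Sal's payoff: 89e_S − 2e_Ke_S − 3e_S².
∂π/∂e_S = 89 − 2e_K − 6e_S = 0, so e_S = 89/6 − (1/3)e_K.
Likewise for Kim: e_K = 26 − 0.5e_S.
Substituting the second reaction function into the first: e_S = 89/6 − (1/3)(26 − 0.5e_S), which gives (5/6)e_S = 37/6 ⇒ e_S = 7.4.
Then e_K = 26 − 0.5·7.4 = 22.3.

7.4, 22.3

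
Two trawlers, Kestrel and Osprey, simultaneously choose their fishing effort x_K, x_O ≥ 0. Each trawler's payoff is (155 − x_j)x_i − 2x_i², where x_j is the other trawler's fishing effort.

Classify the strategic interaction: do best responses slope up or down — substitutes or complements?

strategic substitutes

Kestrel's payoff is (155 − x_O)x_K − 2x_K².
∂π/∂x_K = 155 − x_O − 4x_K = 0, so x_K = 38.75 − 0.25x_O.
The best-response slope dx_K/dx_O = −0.25 < 0: the reaction function is downward-sloping, so the choices are strategic substitutes.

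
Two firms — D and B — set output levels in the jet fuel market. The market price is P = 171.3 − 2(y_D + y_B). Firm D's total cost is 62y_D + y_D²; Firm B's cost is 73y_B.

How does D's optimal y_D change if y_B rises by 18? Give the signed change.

Firm D's profit: π = y_D(171.3 − 2(y_D + y_B)) − 62y_D − y_D².
∂π/∂y_D = 109.3 − 6y_D − 2y_B = 0, so y_D = 1093/60 − (1/3)y_B.
The reaction-function slope is −1/3, so an 18-unit rise in y_B moves y_D by −1/3 × 18 = −6. D's best response falls — the actions are strategic substitutes.

-6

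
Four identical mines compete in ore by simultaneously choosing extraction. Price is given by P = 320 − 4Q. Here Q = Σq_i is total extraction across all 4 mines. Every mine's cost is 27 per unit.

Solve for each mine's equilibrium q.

A representative mine's profit is π_i = q_i(320 − 4Q) − 27q_i, with Q = q_i + Σ_{j≠i} q_j.
First-order condition: 293 − 8q_i − 4Σ_{j≠i} q_j = 0.
Imposing symmetry (q_j = q for all j) turns Σ_{j≠i} q_j into 3q, so 293 = 20q and q = 14.65.

14.65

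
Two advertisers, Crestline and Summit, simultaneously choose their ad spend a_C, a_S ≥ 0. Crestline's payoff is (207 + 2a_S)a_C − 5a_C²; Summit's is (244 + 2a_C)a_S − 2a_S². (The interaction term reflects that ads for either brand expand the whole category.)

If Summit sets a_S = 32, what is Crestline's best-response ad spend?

Expanding Crestline's payoff: 207a_C + 2a_Sa_C − 5a_C².
∂π/∂a_C = 207 + 2a_S − 10a_C = 0, so a_C = 20.7 + 0.2a_S.
At a_S = 32: a_C = 20.7 + 0.2·32 = 27.1.

27.1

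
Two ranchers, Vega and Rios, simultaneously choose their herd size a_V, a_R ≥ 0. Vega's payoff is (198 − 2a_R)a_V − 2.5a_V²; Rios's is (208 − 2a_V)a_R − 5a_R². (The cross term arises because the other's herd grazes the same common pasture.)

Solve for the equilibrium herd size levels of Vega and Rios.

Expanding Vega's payoff: 198a_V − 2a_Ra_V − 2.5a_V².
∂π/∂a_V = 198 − 2a_R − 5a_V = 0, so a_V = 39.6 − 0.4a_R.
Likewise for Rios: a_R = 20.8 − 0.2a_V.
Substituting the second reaction function into the first: a_V = 39.6 − 0.4(20.8 − 0.2a_V), which gives 0.92a_V = 31.28 ⇒ a_V = 34.
Then a_R = 20.8 − 0.2·34 = 14.

34, 14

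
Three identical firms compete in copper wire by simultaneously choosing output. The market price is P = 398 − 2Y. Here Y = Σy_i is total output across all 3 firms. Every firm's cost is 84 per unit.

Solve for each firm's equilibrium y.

A representative firm's profit is π_i = y_i(398 − 2Y) − 84y_i, with Y = y_i + Σ_{j≠i} y_j.
First-order condition: 314 − 4y_i − 2Σ_{j≠i} y_j = 0.
With identical firms, set every y_j = y: then 314 − 4y − 4y = 0, i.e. y = 314/8 = 39.25.

39.25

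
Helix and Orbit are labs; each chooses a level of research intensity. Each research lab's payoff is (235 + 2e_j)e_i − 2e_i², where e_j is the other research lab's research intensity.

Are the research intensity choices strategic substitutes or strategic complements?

Helix's payoff is (235 + 2e_O)e_H − 2e_H².
∂π/∂e_H = 235 + 2e_O − 4e_H = 0, so e_H = 58.75 + 0.5e_O.
The best-response slope de_H/de_O = 0.5 > 0: the reaction function is upward-sloping, so the choices are strategic complements.

strategic complements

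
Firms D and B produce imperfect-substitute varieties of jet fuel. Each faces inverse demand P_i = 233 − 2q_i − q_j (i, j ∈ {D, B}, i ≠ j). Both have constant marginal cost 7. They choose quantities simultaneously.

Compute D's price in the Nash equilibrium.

97.4

Firm D's profit: π = q_D(233 − 2q_D − q_B) − 7q_D.
∂π/∂q_D = 226 − 4q_D − q_B = 0 ⇒ q_D = 56.5 − 0.25q_B.
The game is symmetric, so in equilibrium q_B = q_D: the reaction function gives 1.25q_D = 56.5, hence q_D = 45.2.
P_D = 233 − 2·45.2 − 45.2 = 97.4.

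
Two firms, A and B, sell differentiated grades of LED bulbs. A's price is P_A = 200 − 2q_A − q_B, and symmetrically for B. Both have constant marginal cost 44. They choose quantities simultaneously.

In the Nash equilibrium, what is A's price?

106.4

Firm A's profit: π = q_A(200 − 2q_A − q_B) − 44q_A.
∂π/∂q_A = 156 − 4q_A − q_B = 0 ⇒ q_A = 39 − 0.25q_B.
The game is symmetric, so in equilibrium q_B = q_A: the reaction function gives 1.25q_A = 39, hence q_A = 31.2.
P_A = 200 − 2·31.2 − 31.2 = 106.4.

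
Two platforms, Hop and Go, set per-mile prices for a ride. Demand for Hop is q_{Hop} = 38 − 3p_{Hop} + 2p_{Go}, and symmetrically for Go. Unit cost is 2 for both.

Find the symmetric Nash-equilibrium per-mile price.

11

Hop's profit: π = (p_{Hop} − 2)(38 − 3p_{Hop} + 2p_{Go}).
∂π/∂p_{Hop} = 44 − 6p_{Hop} + 2p_{Go} = 0 ⇒ p_{Hop} = 22/3 + (1/3)p_{Go}.
By symmetry p_{Go} = p_{Hop}; substituting into the reaction function, (2/3)p_{Hop} = 22/3 and p_{Hop} = 11.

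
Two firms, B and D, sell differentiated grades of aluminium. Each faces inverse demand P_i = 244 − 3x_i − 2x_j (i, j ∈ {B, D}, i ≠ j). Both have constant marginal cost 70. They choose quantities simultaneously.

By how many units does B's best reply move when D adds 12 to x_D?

-4

Firm B's profit: π = x_B(244 − 3x_B − 2x_D) − 70x_B.
∂π/∂x_B = 174 − 6x_B − 2x_D = 0 ⇒ x_B = 29 − (1/3)x_D.
The reaction-function slope is −1/3, so a 12-unit rise in x_D moves x_B by −1/3 × 12 = −4. B's best response falls — the actions are strategic substitutes.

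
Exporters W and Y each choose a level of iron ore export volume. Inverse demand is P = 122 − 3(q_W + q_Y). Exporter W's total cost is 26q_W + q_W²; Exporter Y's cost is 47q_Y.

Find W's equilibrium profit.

Exporter W's profit: π = q_W(122 − 3(q_W + q_Y)) − 26q_W − q_W².
∂π/∂q_W = 96 − 8q_W − 3q_Y = 0, so q_W = 12 − 0.375q_Y.
For Y: ∂π/∂q_Y = 75 − 6q_Y − 3q_W = 0 ⇒ q_Y = 12.5 − 0.5q_W.
Plugging q_Y into W's best response: q_W = 12 − 0.375(12.5 − 0.5q_W) ⇒ 0.8125q_W = 7.3125, so q_W = 9.
Then q_Y = 12.5 − 0.5·9 = 8.
Price P = 122 − 3·17 = 71.
W's profit: (71 − 26)·9 − (9)² = 324.

324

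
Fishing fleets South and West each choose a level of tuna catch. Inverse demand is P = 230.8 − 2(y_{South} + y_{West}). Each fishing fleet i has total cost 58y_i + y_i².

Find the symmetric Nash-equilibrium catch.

Fishing fleet South's profit: π = y_{South}(230.8 − 2(y_{South} + y_{West})) − 58y_{South} − y_{South}².
∂π/∂y_{South} = 172.8 − 6y_{South} − 2y_{West} = 0, so y_{South} = 28.8 − (1/3)y_{West}.
By symmetry y_{West} = y_{South}; substituting into the reaction function, (4/3)y_{South} = 28.8 and y_{South} = 21.6.

21.6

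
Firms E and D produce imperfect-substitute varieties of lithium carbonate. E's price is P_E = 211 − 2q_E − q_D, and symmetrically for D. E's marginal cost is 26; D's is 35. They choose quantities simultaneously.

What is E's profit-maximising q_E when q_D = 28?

Firm E's profit: π = q_E(211 − 2q_E − q_D) − 26q_E.
∂π/∂q_E = 185 − 4q_E − q_D = 0 ⇒ q_E = 46.25 − 0.25q_D.
At q_D = 28: q_E = 46.25 − 0.25·28 = 39.25.

39.25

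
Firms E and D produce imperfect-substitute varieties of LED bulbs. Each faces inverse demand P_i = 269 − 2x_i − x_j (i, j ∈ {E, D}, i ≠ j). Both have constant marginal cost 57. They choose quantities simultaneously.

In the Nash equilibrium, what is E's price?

141.8

Firm E's profit: π = x_E(269 − 2x_E − x_D) − 57x_E.
∂π/∂x_E = 212 − 4x_E − x_D = 0 ⇒ x_E = 53 − 0.25x_D.
The game is symmetric, so in equilibrium x_D = x_E: the reaction function gives 1.25x_E = 53, hence x_E = 42.4.
P_E = 269 − 2·42.4 − 42.4 = 141.8.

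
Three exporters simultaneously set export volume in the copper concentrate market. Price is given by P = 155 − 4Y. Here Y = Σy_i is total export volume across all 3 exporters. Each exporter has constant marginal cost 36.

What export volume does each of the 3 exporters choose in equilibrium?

A representative exporter's profit is π_i = y_i(155 − 4Y) − 36y_i, with Y = y_i + Σ_{j≠i} y_j.
First-order condition: 119 − 8y_i − 4Σ_{j≠i} y_j = 0.
In a symmetric equilibrium every exporter chooses the same y, so Σ_{j≠i} y_j = 2y. The condition becomes 119 − 16y = 0, giving y = 119/16 = 7.4375.

7.4375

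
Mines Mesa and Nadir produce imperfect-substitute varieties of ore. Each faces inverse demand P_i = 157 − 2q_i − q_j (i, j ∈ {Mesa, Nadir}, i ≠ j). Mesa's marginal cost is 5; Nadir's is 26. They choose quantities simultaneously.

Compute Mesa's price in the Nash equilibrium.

68.6

Mine Mesa's profit: π = q_{Mesa}(157 − 2q_{Mesa} − q_{Nadir}) − 5q_{Mesa}.
∂π/∂q_{Mesa} = 152 − 4q_{Mesa} − q_{Nadir} = 0 ⇒ q_{Mesa} = 38 − 0.25q_{Nadir}.
Similarly q_{Nadir} = 32.75 − 0.25q_{Mesa}.
Solving the two reaction functions simultaneously: (1 − (−0.25)(−0.25))q_{Mesa} = 38 − 0.25·32.75, so 0.9375q_{Mesa} = 29.8125 and q_{Mesa} = 31.8.
Then q_{Nadir} = 32.75 − 0.25·31.8 = 24.8.
P_{Mesa} = 157 − 2·31.8 − 24.8 = 68.6.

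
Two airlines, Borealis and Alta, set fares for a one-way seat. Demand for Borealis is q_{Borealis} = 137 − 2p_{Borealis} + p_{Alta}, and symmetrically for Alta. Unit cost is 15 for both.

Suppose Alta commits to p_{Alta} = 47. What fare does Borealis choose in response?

Borealis's profit: π = (p_{Borealis} − 15)(137 − 2p_{Borealis} + p_{Alta}).
∂π/∂p_{Borealis} = 167 − 4p_{Borealis} + p_{Alta} = 0 ⇒ p_{Borealis} = 41.75 + 0.25p_{Alta}.
At p_{Alta} = 47: p_{Borealis} = 41.75 + 0.25·47 = 53.5.

53.5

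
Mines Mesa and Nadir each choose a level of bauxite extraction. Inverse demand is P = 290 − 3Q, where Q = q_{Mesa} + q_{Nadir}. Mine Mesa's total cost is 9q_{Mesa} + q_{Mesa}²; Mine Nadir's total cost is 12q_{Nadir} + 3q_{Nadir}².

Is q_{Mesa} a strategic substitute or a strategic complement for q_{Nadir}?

strategic substitutes

Mine Mesa's profit: π = q_{Mesa}(290 − 3(q_{Mesa} + q_{Nadir})) − 9q_{Mesa} − q_{Mesa}².
∂π/∂q_{Mesa} = 281 − 8q_{Mesa} − 3q_{Nadir} = 0, so q_{Mesa} = 35.125 − 0.375q_{Nadir}.
The best-response slope dq_{Mesa}/dq_{Nadir} = −0.375 < 0: the reaction function is downward-sloping, so the choices are strategic substitutes.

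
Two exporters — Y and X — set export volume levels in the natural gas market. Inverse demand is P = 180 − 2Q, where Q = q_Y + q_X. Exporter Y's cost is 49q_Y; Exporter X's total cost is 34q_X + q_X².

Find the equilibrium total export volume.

Exporter Y's profit: π = q_Y(180 − 2(q_Y + q_X)) − 49q_Y.
∂π/∂q_Y = 131 − 4q_Y − 2q_X = 0, so q_Y = 32.75 − 0.5q_X.
For X: ∂π/∂q_X = 146 − 6q_X − 2q_Y = 0 ⇒ q_X = 73/3 − (1/3)q_Y.
Solving the two reaction functions simultaneously: (1 − (−0.5)(−1/3))q_Y = 32.75 − 0.5·(73/3), so (5/6)q_Y = 247/12 and q_Y = 24.7.
Then q_X = 73/3 − (1/3)·24.7 = 16.1.
Total export volume: 24.7 + 16.1 = 40.8.

40.8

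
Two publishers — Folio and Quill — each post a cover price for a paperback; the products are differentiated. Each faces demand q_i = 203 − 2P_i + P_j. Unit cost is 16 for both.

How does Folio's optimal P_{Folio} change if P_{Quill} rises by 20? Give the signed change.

5

Folio's profit: π = (P_{Folio} − 16)(203 − 2P_{Folio} + P_{Quill}).
∂π/∂P_{Folio} = 235 − 4P_{Folio} + P_{Quill} = 0 ⇒ P_{Folio} = 58.75 + 0.25P_{Quill}.
The reaction-function slope is 0.25, so a 20-unit rise in P_{Quill} moves P_{Folio} by 0.25 × 20 = 5. Folio's best response rises — the actions are strategic complements.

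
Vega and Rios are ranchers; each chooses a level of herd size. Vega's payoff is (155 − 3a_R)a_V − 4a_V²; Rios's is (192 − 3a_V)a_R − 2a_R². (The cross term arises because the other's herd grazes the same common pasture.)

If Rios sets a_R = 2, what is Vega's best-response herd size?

18.625

Expanding Vega's payoff: 155a_V − 3a_Ra_V − 4a_V².
∂π/∂a_V = 155 − 3a_R − 8a_V = 0, so a_V = 19.375 − 0.375a_R.
At a_R = 2: a_V = 19.375 − 0.375·2 = 18.625.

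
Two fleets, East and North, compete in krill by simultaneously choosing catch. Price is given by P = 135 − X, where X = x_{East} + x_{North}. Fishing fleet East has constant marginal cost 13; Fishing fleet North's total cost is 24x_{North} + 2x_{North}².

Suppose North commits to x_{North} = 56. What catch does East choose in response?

Fishing fleet East's profit: π = x_{East}(135 − (x_{East} + x_{North})) − 13x_{East}.
∂π/∂x_{East} = 122 − 2x_{East} − x_{North} = 0, so x_{East} = 61 − 0.5x_{North}.
At x_{North} = 56: x_{East} = 61 − 0.5·56 = 33.

33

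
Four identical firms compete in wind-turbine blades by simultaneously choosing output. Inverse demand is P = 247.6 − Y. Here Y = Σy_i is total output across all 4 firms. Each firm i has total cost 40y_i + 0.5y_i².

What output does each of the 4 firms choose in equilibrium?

34.6

A representative firm's profit is π_i = y_i(247.6 − Y) − 40y_i − 0.5y_i², with Y = y_i + Σ_{j≠i} y_j.
First-order condition: 207.6 − 3y_i − Σ_{j≠i} y_j = 0.
In a symmetric equilibrium every firm chooses the same y, so Σ_{j≠i} y_j = 3y. The condition becomes 207.6 − 6y = 0, giving y = 207.6/6 = 34.6.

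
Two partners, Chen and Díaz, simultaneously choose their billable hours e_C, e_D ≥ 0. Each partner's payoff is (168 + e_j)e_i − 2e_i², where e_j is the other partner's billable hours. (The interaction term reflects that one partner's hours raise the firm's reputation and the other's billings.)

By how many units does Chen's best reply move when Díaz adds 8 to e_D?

Chen's payoff is (168 + e_D)e_C − 2e_C².
∂π/∂e_C = 168 + e_D − 4e_C = 0, so e_C = 42 + 0.25e_D.
The reaction-function slope is 0.25, so an 8-unit rise in e_D moves e_C by 0.25 × 8 = 2. Chen's best response rises — the actions are strategic complements.

2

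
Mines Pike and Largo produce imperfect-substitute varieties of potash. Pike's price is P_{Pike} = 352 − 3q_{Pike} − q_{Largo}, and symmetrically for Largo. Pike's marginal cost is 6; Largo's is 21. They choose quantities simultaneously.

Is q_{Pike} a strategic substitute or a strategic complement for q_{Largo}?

strategic substitutes

Mine Pike's profit: π = q_{Pike}(352 − 3q_{Pike} − q_{Largo}) − 6q_{Pike}.
∂π/∂q_{Pike} = 346 − 6q_{Pike} − q_{Largo} = 0 ⇒ q_{Pike} = 173/3 − (1/6)q_{Largo}.
The best-response slope dq_{Pike}/dq_{Largo} = −1/6 < 0: the reaction function is downward-sloping, so the choices are strategic substitutes.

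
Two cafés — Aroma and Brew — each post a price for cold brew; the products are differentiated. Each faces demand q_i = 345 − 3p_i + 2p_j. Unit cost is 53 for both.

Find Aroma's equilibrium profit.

15987

Aroma's profit: π = (p_{Aroma} − 53)(345 − 3p_{Aroma} + 2p_{Brew}).
∂π/∂p_{Aroma} = 504 − 6p_{Aroma} + 2p_{Brew} = 0 ⇒ p_{Aroma} = 84 + (1/3)p_{Brew}.
The game is symmetric, so in equilibrium p_{Brew} = p_{Aroma}: the reaction function gives (2/3)p_{Aroma} = 84, hence p_{Aroma} = 126.
q_{Aroma} = 345 − 3·126 + 2·126 = 219.
Profit = (126 − 53)·219 = 15987.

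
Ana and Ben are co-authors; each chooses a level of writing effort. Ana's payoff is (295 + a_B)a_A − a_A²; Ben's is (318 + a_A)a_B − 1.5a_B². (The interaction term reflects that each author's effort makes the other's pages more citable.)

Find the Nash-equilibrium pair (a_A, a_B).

Expanding Ana's payoff: 295a_A + a_Ba_A − a_A².
∂π/∂a_A = 295 + a_B − 2a_A = 0, so a_A = 147.5 + 0.5a_B.
Likewise for Ben: a_B = 106 + (1/3)a_A.
Solving the two reaction functions simultaneously: (1 − (0.5)(1/3))a_A = 147.5 + 0.5·106, so (5/6)a_A = 200.5 and a_A = 240.6.
Then a_B = 106 + (1/3)·240.6 = 186.2.

240.6, 186.2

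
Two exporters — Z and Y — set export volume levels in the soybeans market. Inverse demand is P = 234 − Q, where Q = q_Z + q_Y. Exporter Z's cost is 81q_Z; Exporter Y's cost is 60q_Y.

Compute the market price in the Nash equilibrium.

Exporter Z's profit: π = q_Z(234 − (q_Z + q_Y)) − 81q_Z.
∂π/∂q_Z = 153 − 2q_Z − q_Y = 0, so q_Z = 76.5 − 0.5q_Y.
By the same steps for Y: q_Y = 87 − 0.5q_Z.
Substituting the second reaction function into the first: q_Z = 76.5 − 0.5(87 − 0.5q_Z), which gives 0.75q_Z = 33 ⇒ q_Z = 44.
Then q_Y = 87 − 0.5·44 = 65.
Equilibrium price: P = 234 − 109 = 125.

125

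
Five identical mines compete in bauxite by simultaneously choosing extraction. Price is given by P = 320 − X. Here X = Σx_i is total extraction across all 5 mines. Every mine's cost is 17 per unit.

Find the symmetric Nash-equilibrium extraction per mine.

A representative mine's profit is π_i = x_i(320 − X) − 17x_i, with X = x_i + Σ_{j≠i} x_j.
First-order condition: 303 − 2x_i − Σ_{j≠i} x_j = 0.
In a symmetric equilibrium every mine chooses the same x, so Σ_{j≠i} x_j = 4x. The condition becomes 303 − 6x = 0, giving x = 303/6 = 50.5.

50.5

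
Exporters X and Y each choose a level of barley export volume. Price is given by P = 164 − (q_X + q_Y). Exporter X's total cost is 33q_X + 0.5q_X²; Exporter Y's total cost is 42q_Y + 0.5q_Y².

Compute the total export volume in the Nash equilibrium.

Exporter X's profit: π = q_X(164 − (q_X + q_Y)) − 33q_X − 0.5q_X².
∂π/∂q_X = 131 − 3q_X − q_Y = 0, so q_X = 131/3 − (1/3)q_Y.
By the same steps for Y: q_Y = 122/3 − (1/3)q_X.
Substituting the second reaction function into the first: q_X = 131/3 − (1/3)(122/3 − (1/3)q_X), which gives (8/9)q_X = 271/9 ⇒ q_X = 33.875.
Then q_Y = 122/3 − (1/3)·33.875 = 29.375.
Total export volume: 33.875 + 29.375 = 63.25.

63.25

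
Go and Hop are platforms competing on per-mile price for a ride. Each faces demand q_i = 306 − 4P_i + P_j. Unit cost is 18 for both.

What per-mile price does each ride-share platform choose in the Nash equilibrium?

54

Go's profit: π = (P_{Go} − 18)(306 − 4P_{Go} + P_{Hop}).
∂π/∂P_{Go} = 378 − 8P_{Go} + P_{Hop} = 0 ⇒ P_{Go} = 47.25 + 0.125P_{Hop}.
By symmetry P_{Hop} = P_{Go}; substituting into the reaction function, 0.875P_{Go} = 47.25 and P_{Go} = 54.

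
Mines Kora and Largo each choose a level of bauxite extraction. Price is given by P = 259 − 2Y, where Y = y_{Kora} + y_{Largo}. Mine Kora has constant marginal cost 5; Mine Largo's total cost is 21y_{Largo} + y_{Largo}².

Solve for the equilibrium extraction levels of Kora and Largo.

Mine Kora's profit: π = y_{Kora}(259 − 2(y_{Kora} + y_{Largo})) − 5y_{Kora}.
∂π/∂y_{Kora} = 254 − 4y_{Kora} − 2y_{Largo} = 0, so y_{Kora} = 63.5 − 0.5y_{Largo}.
For Largo: ∂π/∂y_{Largo} = 238 − 6y_{Largo} − 2y_{Kora} = 0 ⇒ y_{Largo} = 119/3 − (1/3)y_{Kora}.
Solving the two reaction functions simultaneously: (1 − (−0.5)(−1/3))y_{Kora} = 63.5 − 0.5·(119/3), so (5/6)y_{Kora} = 131/3 and y_{Kora} = 52.4.
Then y_{Largo} = 119/3 − (1/3)·52.4 = 22.2.

52.4, 22.2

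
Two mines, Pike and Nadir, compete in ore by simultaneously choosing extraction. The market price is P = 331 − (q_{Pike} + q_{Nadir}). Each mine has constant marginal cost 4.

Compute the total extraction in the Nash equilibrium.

Mine Pike's profit: π = q_{Pike}(331 − (q_{Pike} + q_{Nadir})) − 4q_{Pike}.
∂π/∂q_{Pike} = 327 − 2q_{Pike} − q_{Nadir} = 0, so q_{Pike} = 163.5 − 0.5q_{Nadir}.
By symmetry q_{Nadir} = q_{Pike}; substituting into the reaction function, 1.5q_{Pike} = 163.5 and q_{Pike} = 109.
Total extraction: 109 + 109 = 218.

218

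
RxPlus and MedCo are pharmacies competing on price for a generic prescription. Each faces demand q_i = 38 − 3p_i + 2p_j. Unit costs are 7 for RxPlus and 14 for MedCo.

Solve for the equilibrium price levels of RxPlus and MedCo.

RxPlus's profit: π = (p_{RxPlus} − 7)(38 − 3p_{RxPlus} + 2p_{MedCo}).
∂π/∂p_{RxPlus} = 59 − 6p_{RxPlus} + 2p_{MedCo} = 0 ⇒ p_{RxPlus} = 59/6 + (1/3)p_{MedCo}.
Similarly p_{MedCo} = 40/3 + (1/3)p_{RxPlus}.
Substituting the second reaction function into the first: p_{RxPlus} = 59/6 + (1/3)(40/3 + (1/3)p_{RxPlus}), which gives (8/9)p_{RxPlus} = 257/18 ⇒ p_{RxPlus} = 16.0625.
Then p_{MedCo} = 40/3 + (1/3)·16.0625 = 18.6875.

16.0625, 18.6875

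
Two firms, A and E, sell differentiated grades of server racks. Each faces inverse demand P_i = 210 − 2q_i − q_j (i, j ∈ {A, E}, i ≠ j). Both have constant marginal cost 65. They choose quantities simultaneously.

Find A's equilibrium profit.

1682

Firm A's profit: π = q_A(210 − 2q_A − q_E) − 65q_A.
∂π/∂q_A = 145 − 4q_A − q_E = 0 ⇒ q_A = 36.25 − 0.25q_E.
By symmetry q_E = q_A; substituting into the reaction function, 1.25q_A = 36.25 and q_A = 29.
P_A = 210 − 2·29 − 29 = 123.
Profit = (123 − 65)·29 = 1682.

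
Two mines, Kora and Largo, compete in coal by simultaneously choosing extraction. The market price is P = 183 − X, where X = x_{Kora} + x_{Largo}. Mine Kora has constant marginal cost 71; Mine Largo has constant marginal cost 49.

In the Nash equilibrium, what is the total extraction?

82

Mine Kora's profit: π = x_{Kora}(183 − (x_{Kora} + x_{Largo})) − 71x_{Kora}.
∂π/∂x_{Kora} = 112 − 2x_{Kora} − x_{Largo} = 0, so x_{Kora} = 56 − 0.5x_{Largo}.
By the same steps for Largo: x_{Largo} = 67 − 0.5x_{Kora}.
Substituting the second reaction function into the first: x_{Kora} = 56 − 0.5(67 − 0.5x_{Kora}), which gives 0.75x_{Kora} = 22.5 ⇒ x_{Kora} = 30.
Then x_{Largo} = 67 − 0.5·30 = 52.
Total extraction: 30 + 52 = 82.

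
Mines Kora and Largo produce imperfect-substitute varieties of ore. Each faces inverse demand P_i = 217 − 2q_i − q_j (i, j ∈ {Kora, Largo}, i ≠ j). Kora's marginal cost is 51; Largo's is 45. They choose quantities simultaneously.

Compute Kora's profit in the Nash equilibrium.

Mine Kora's profit: π = q_{Kora}(217 − 2q_{Kora} − q_{Largo}) − 51q_{Kora}.
∂π/∂q_{Kora} = 166 − 4q_{Kora} − q_{Largo} = 0 ⇒ q_{Kora} = 41.5 − 0.25q_{Largo}.
Similarly q_{Largo} = 43 − 0.25q_{Kora}.
Solving the two reaction functions simultaneously: (1 − (−0.25)(−0.25))q_{Kora} = 41.5 − 0.25·43, so 0.9375q_{Kora} = 30.75 and q_{Kora} = 32.8.
Then q_{Largo} = 43 − 0.25·32.8 = 34.8.
P_{Kora} = 217 − 2·32.8 − 34.8 = 116.6.
Profit = (116.6 − 51)·32.8 = 2151.68.

2151.68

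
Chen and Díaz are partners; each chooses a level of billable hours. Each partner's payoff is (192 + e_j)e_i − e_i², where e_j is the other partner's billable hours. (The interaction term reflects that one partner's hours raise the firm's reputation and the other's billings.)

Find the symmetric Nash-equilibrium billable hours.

Chen's payoff is (192 + e_D)e_C − e_C².
∂π/∂e_C = 192 + e_D − 2e_C = 0, so e_C = 96 + 0.5e_D.
The game is symmetric, so in equilibrium e_D = e_C: the reaction function gives 0.5e_C = 96, hence e_C = 192.

192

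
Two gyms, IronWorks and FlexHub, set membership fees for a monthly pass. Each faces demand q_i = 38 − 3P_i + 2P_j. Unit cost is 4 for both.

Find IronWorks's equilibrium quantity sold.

IronWorks's profit: π = (P_{IronWorks} − 4)(38 − 3P_{IronWorks} + 2P_{FlexHub}).
∂π/∂P_{IronWorks} = 50 − 6P_{IronWorks} + 2P_{FlexHub} = 0 ⇒ P_{IronWorks} = 25/3 + (1/3)P_{FlexHub}.
Setting P_{IronWorks} = P_{FlexHub} in the reaction function: P_{IronWorks} = 25/3 + (1/3)P_{IronWorks}, so P_{IronWorks} = (25/3) / (2/3) = 12.5.
q_{IronWorks} = 38 − 3·12.5 + 2·12.5 = 25.5.

25.5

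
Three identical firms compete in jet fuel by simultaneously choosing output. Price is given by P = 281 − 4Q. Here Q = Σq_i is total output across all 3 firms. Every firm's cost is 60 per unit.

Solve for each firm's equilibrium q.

13.8125

A representative firm's profit is π_i = q_i(281 − 4Q) − 60q_i, with Q = q_i + Σ_{j≠i} q_j.
First-order condition: 221 − 8q_i − 4Σ_{j≠i} q_j = 0.
With identical firms, set every q_j = q: then 221 − 8q − 8q = 0, i.e. q = 221/16 = 13.8125.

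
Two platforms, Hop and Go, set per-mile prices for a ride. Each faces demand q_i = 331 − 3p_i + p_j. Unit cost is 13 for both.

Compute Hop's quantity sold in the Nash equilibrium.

Hop's profit: π = (p_{Hop} − 13)(331 − 3p_{Hop} + p_{Go}).
∂π/∂p_{Hop} = 370 − 6p_{Hop} + p_{Go} = 0 ⇒ p_{Hop} = 185/3 + (1/6)p_{Go}.
The game is symmetric, so in equilibrium p_{Go} = p_{Hop}: the reaction function gives (5/6)p_{Hop} = 185/3, hence p_{Hop} = 74.
q_{Hop} = 331 − 3·74 + 74 = 183.

183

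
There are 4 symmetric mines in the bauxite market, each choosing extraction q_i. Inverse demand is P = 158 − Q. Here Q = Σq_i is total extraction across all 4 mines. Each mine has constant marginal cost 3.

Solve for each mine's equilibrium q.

31

A representative mine's profit is π_i = q_i(158 − Q) − 3q_i, with Q = q_i + Σ_{j≠i} q_j.
First-order condition: 155 − 2q_i − Σ_{j≠i} q_j = 0.
In a symmetric equilibrium every mine chooses the same q, so Σ_{j≠i} q_j = 3q. The condition becomes 155 − 5q = 0, giving q = 155/5 = 31.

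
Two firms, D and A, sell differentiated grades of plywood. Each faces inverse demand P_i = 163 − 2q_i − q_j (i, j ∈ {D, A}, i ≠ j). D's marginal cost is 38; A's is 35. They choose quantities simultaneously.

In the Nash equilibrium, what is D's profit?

1230.08

Firm D's profit: π = q_D(163 − 2q_D − q_A) − 38q_D.
∂π/∂q_D = 125 − 4q_D − q_A = 0 ⇒ q_D = 31.25 − 0.25q_A.
Similarly q_A = 32 − 0.25q_D.
Plugging q_A into D's best response: q_D = 31.25 − 0.25(32 − 0.25q_D) ⇒ 0.9375q_D = 23.25, so q_D = 24.8.
Then q_A = 32 − 0.25·24.8 = 25.8.
P_D = 163 − 2·24.8 − 25.8 = 87.6.
Profit = (87.6 − 38)·24.8 = 1230.08.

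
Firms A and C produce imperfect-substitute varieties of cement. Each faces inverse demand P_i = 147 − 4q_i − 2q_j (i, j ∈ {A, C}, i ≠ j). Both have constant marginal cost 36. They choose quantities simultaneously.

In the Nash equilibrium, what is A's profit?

492.84

Firm A's profit: π = q_A(147 − 4q_A − 2q_C) − 36q_A.
∂π/∂q_A = 111 − 8q_A − 2q_C = 0 ⇒ q_A = 13.875 − 0.25q_C.
The game is symmetric, so in equilibrium q_C = q_A: the reaction function gives 1.25q_A = 13.875, hence q_A = 11.1.
P_A = 147 − 4·11.1 − 2·11.1 = 80.4.
Profit = (80.4 − 36)·11.1 = 492.84.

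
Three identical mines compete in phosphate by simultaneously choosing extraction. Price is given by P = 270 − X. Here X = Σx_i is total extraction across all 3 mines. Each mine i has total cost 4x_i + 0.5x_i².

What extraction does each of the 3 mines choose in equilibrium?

53.2

A representative mine's profit is π_i = x_i(270 − X) − 4x_i − 0.5x_i², with X = x_i + Σ_{j≠i} x_j.
First-order condition: 266 − 3x_i − Σ_{j≠i} x_j = 0.
In a symmetric equilibrium every mine chooses the same x, so Σ_{j≠i} x_j = 2x. The condition becomes 266 − 5x = 0, giving x = 266/5 = 53.2.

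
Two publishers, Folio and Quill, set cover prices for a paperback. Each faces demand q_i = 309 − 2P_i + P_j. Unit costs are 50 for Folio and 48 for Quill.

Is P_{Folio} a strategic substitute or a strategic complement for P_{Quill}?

strategic complements

Folio's profit: π = (P_{Folio} − 50)(309 − 2P_{Folio} + P_{Quill}).
∂π/∂P_{Folio} = 409 − 4P_{Folio} + P_{Quill} = 0 ⇒ P_{Folio} = 102.25 + 0.25P_{Quill}.
The best-response slope dP_{Folio}/dP_{Quill} = 0.25 > 0: the reaction function is upward-sloping, so the choices are strategic complements.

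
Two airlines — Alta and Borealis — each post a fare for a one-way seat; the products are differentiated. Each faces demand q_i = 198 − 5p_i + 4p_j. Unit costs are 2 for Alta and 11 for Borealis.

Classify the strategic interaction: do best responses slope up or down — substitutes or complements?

Alta's profit: π = (p_{Alta} − 2)(198 − 5p_{Alta} + 4p_{Borealis}).
∂π/∂p_{Alta} = 208 − 10p_{Alta} + 4p_{Borealis} = 0 ⇒ p_{Alta} = 20.8 + 0.4p_{Borealis}.
The best-response slope dp_{Alta}/dp_{Borealis} = 0.4 > 0: the reaction function is upward-sloping, so the choices are strategic complements.

strategic complements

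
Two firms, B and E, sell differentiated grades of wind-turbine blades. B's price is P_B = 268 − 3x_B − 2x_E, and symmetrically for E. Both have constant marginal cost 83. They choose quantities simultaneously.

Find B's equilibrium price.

Firm B's profit: π = x_B(268 − 3x_B − 2x_E) − 83x_B.
∂π/∂x_B = 185 − 6x_B − 2x_E = 0 ⇒ x_B = 185/6 − (1/3)x_E.
Setting x_B = x_E in the reaction function: x_B = 185/6 − (1/3)x_B, so x_B = (185/6) / (4/3) = 23.125.
P_B = 268 − 3·23.125 − 2·23.125 = 152.375.

152.375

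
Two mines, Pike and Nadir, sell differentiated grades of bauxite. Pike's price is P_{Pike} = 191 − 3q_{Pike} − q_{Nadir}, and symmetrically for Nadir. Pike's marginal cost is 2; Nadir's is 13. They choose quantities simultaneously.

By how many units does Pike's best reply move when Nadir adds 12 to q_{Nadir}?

-2

Mine Pike's profit: π = q_{Pike}(191 − 3q_{Pike} − q_{Nadir}) − 2q_{Pike}.
∂π/∂q_{Pike} = 189 − 6q_{Pike} − q_{Nadir} = 0 ⇒ q_{Pike} = 31.5 − (1/6)q_{Nadir}.
The reaction-function slope is −1/6, so a 12-unit rise in q_{Nadir} moves q_{Pike} by −1/6 × 12 = −2. Pike's best response falls — the actions are strategic substitutes.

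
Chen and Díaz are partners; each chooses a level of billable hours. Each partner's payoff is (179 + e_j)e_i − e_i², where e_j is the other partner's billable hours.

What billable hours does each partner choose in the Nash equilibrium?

Chen's payoff is (179 + e_D)e_C − e_C².
∂π/∂e_C = 179 + e_D − 2e_C = 0, so e_C = 89.5 + 0.5e_D.
The game is symmetric, so in equilibrium e_D = e_C: the reaction function gives 0.5e_C = 89.5, hence e_C = 179.

179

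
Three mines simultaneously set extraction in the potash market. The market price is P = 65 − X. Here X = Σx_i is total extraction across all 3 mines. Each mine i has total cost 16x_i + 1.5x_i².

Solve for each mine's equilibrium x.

7

A representative mine's profit is π_i = x_i(65 − X) − 16x_i − 1.5x_i², with X = x_i + Σ_{j≠i} x_j.
First-order condition: 49 − 5x_i − Σ_{j≠i} x_j = 0.
In a symmetric equilibrium every mine chooses the same x, so Σ_{j≠i} x_j = 2x. The condition becomes 49 − 7x = 0, giving x = 49/7 = 7.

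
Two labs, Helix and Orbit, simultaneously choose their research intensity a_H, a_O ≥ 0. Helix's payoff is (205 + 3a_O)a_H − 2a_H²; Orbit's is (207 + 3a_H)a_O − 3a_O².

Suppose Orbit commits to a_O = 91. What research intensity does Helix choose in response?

Expanding Helix's payoff: 205a_H + 3a_Oa_H − 2a_H².
∂π/∂a_H = 205 + 3a_O − 4a_H = 0, so a_H = 51.25 + 0.75a_O.
At a_O = 91: a_H = 51.25 + 0.75·91 = 119.5.

119.5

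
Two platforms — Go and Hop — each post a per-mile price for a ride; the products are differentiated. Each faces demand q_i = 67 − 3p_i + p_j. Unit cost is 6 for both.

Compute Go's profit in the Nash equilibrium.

Go's profit: π = (p_{Go} − 6)(67 − 3p_{Go} + p_{Hop}).
∂π/∂p_{Go} = 85 − 6p_{Go} + p_{Hop} = 0 ⇒ p_{Go} = 85/6 + (1/6)p_{Hop}.
By symmetry p_{Hop} = p_{Go}; substituting into the reaction function, (5/6)p_{Go} = 85/6 and p_{Go} = 17.
q_{Go} = 67 − 3·17 + 17 = 33.
Profit = (17 − 6)·33 = 363.

363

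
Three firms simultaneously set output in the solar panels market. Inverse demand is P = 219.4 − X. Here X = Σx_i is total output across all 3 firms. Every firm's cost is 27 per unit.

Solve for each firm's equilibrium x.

48.1

A representative firm's profit is π_i = x_i(219.4 − X) − 27x_i, with X = x_i + Σ_{j≠i} x_j.
First-order condition: 192.4 − 2x_i − Σ_{j≠i} x_j = 0.
Imposing symmetry (x_j = x for all j) turns Σ_{j≠i} x_j into 2x, so 192.4 = 4x and x = 48.1.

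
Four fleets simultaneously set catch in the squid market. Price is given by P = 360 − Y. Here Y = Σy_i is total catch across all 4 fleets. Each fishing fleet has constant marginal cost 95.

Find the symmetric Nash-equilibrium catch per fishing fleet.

53

A representative fishing fleet's profit is π_i = y_i(360 − Y) − 95y_i, with Y = y_i + Σ_{j≠i} y_j.
First-order condition: 265 − 2y_i − Σ_{j≠i} y_j = 0.
In a symmetric equilibrium every fishing fleet chooses the same y, so Σ_{j≠i} y_j = 3y. The condition becomes 265 − 5y = 0, giving y = 265/5 = 53.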